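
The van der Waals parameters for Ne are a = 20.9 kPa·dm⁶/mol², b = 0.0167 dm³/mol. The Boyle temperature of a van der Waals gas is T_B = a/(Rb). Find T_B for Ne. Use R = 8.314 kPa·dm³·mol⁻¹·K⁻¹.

For a van der Waals gas the second virial coefficient B₂ = b − a/(RT) vanishes at T_B = a/(Rb).
T_B = 20.9/(8.314×0.0167) = 20.9/0.13884 = 150.5 K

T_B ≈ 150.5 K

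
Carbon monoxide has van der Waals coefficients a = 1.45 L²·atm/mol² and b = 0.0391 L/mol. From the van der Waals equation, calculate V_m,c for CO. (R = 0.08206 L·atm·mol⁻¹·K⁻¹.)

For a van der Waals gas, V_m,c = 3b.
V_m,c = 3×0.0391 = 0.1173 L/mol

V_m,c ≈ 0.1173 L/mol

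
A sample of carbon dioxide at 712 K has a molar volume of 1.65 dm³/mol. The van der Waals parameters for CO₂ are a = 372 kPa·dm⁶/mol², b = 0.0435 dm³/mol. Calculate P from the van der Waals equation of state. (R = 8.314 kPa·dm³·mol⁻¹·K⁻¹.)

P ≈ 3548 kPa

P = RT/(V_m − b) − a/V_m²
RT/(V_m − b) = (8.314)(712)/(1.65 − 0.0435) = 5919.6/1.6065 = 3684.8 kPa
a/V_m² = 372/(1.65)² = 136.64 kPa
P = 3684.8 − 136.64 = 3548 kPa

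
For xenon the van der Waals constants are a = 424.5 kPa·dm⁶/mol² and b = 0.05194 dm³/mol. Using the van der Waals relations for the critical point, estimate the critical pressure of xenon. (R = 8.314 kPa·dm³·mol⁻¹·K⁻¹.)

P_c ≈ 5828 kPa

For a van der Waals gas, P_c = a/(27b²).
P_c = 424.5/(27×(0.05194)²) = 424.5/0.072840 = 5828 kPa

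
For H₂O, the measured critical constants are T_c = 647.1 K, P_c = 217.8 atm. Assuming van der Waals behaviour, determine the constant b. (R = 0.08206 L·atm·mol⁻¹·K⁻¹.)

From T_c = 8a/(27Rb) and P_c = a/(27b²): b = R T_c/(8 P_c).
b = (0.08206)(647.1)/(8×217.8) = 53.101/1742.4 = 0.03048 L/mol

b ≈ 0.03048 L/mol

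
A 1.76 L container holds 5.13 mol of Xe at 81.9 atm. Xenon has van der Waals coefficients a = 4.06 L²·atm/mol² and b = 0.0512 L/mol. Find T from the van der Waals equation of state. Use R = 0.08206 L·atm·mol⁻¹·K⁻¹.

T = (P + a n²/V²)(V − nb)/(nR)
P + a n²/V² = 81.9 + (4.06)(5.13)²/(1.76)² = 116.39 atm
V − nb = 1.76 − (5.13)(0.0512) = 1.4973 L
T = (116.39)(1.4973)/((5.13)(0.08206)) = 414.0 K

T ≈ 414.0 K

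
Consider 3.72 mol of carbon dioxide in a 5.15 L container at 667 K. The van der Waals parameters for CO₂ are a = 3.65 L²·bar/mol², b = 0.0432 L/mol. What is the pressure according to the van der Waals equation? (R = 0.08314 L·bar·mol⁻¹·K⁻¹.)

P = nRT/(V − nb) − a n²/V²
nRT/(V − nb) = (3.72)(0.08314)(667)/(5.15 − 3.72×0.0432) = 206.29/4.9893 = 41.346 bar
a n²/V² = (3.65)(3.72)²/(5.15)² = 1.9044 bar
P = 41.346 − 1.9044 = 39.44 bar

P ≈ 39.44 bar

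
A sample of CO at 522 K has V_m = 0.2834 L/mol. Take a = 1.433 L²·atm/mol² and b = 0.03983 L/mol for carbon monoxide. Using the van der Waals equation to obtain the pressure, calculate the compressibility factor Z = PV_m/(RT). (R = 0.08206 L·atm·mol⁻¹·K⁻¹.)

P = RT/(V_m − b) − a/V_m² = (0.08206)(522)/(0.2834 − 0.03983) − 1.433/(0.2834)²
  = 42.835/0.24357 − 17.842 = 175.86 − 17.842 = 158.02 atm
Z = PV_m/(RT) = (158.02)(0.2834)/((0.08206)(522)) = 44.783/42.835 = 1.045

Z ≈ 1.045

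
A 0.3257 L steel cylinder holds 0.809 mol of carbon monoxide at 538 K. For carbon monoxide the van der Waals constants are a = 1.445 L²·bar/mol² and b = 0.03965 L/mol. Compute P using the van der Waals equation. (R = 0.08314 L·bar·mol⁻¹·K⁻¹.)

P = nRT/(V − nb) − a n²/V²
nRT/(V − nb) = (0.809)(0.08314)(538)/(0.3257 − 0.809×0.03965) = 36.186/0.29362 = 123.24 bar
a n²/V² = (1.445)(0.809)²/(0.3257)² = 8.9152 bar
P = 123.24 − 8.9152 = 114.3 bar

P ≈ 114.3 bar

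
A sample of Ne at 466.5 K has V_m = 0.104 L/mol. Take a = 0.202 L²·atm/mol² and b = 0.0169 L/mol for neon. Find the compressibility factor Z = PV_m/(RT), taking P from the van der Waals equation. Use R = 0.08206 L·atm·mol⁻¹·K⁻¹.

P = RT/(V_m − b) − a/V_m² = (0.08206)(466.5)/(0.104 − 0.0169) − 0.202/(0.104)²
  = 38.281/0.087100 − 18.676 = 439.51 − 18.676 = 420.83 atm
Z = PV_m/(RT) = (420.83)(0.104)/((0.08206)(466.5)) = 43.766/38.281 = 1.143

Z ≈ 1.143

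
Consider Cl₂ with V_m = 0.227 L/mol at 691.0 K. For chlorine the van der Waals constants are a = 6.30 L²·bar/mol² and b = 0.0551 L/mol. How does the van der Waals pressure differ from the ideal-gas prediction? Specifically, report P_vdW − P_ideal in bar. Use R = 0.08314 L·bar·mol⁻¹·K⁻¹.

ΔP ≈ -41.14 bar

Ideal: P_ideal = RT/V_m = (0.08314)(691.0)/0.227 = 253.083 bar
vdW: P = RT/(V_m − b) − a/V_m² = 57.4497/0.171900 − 6.30/0.0515290 = 334.204 − 122.261 = 211.943 bar
ΔP = 211.943 − 253.083 = -41.14 bar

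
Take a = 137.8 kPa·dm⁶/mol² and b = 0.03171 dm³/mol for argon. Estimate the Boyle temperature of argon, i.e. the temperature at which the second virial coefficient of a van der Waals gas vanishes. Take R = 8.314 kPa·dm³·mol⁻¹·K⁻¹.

For a van der Waals gas the second virial coefficient B₂ = b − a/(RT) vanishes at T_B = a/(Rb).
T_B = 137.8/(8.314×0.03171) = 137.8/0.26364 = 522.7 K

T_B ≈ 522.7 K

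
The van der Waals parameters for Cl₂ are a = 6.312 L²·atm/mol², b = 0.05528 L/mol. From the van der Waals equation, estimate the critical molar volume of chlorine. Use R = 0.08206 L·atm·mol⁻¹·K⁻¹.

V_m,c ≈ 0.1658 L/mol

For a van der Waals gas, V_m,c = 3b.
V_m,c = 3×0.05528 = 0.1658 L/mol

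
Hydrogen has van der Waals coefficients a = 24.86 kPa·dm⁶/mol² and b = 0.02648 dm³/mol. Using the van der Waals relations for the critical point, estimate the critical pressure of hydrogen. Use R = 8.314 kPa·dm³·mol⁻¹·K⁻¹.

P_c ≈ 1313 kPa

For a van der Waals gas, P_c = a/(27b²).
P_c = 24.86/(27×(0.02648)²) = 24.86/0.018932 = 1313 kPa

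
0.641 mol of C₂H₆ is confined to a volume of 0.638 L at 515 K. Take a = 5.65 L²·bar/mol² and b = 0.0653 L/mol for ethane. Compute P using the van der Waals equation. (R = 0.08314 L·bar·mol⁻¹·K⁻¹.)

P = nRT/(V − nb) − a n²/V²
nRT/(V − nb) = (0.641)(0.08314)(515)/(0.638 − 0.641×0.0653) = 27.446/0.59614 = 46.040 bar
a n²/V² = (5.65)(0.641)²/(0.638)² = 5.7033 bar
P = 46.040 − 5.7033 = 40.34 bar

P ≈ 40.34 bar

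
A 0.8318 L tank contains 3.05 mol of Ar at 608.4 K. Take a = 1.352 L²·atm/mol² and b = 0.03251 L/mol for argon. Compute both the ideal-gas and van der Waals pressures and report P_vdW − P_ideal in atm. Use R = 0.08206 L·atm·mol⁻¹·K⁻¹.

ΔP ≈ 6.60 atm

Ideal: P_ideal = nRT/V = (3.05)(0.08206)(608.4)/0.8318 = 183.063 atm
vdW: P = nRT/(V − nb) − a n²/V² = 152.272/0.732645 − 12.5770/0.691891 = 207.839 − 18.1777 = 189.661 atm
ΔP = 189.661 − 183.063 = 6.60 atm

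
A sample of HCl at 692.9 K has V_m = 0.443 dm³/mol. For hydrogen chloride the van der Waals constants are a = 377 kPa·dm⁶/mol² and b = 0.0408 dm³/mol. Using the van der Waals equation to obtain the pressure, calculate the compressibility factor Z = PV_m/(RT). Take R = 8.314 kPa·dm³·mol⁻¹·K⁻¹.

Z ≈ 0.9537

P = RT/(V_m − b) − a/V_m² = (8.314)(692.9)/(0.443 − 0.0408) − 377/(0.443)²
  = 5760.8/0.40220 − 1921.0 = 14323 − 1921.0 = 12402 kPa
Z = PV_m/(RT) = (12402)(0.443)/((8.314)(692.9)) = 5494.1/5760.8 = 0.9537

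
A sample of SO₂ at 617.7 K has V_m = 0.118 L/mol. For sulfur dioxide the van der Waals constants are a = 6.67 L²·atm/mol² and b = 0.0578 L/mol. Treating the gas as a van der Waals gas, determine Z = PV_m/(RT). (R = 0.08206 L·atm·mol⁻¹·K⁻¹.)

Z ≈ 0.8450

P = RT/(V_m − b) − a/V_m² = (0.08206)(617.7)/(0.118 − 0.0578) − 6.67/(0.118)²
  = 50.688/0.060200 − 479.03 = 841.99 − 479.03 = 362.96 atm
Z = PV_m/(RT) = (362.96)(0.118)/((0.08206)(617.7)) = 42.829/50.688 = 0.8450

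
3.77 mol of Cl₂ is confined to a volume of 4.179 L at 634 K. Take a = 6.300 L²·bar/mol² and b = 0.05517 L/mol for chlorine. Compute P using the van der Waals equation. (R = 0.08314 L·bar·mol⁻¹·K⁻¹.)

P ≈ 44.92 bar

P = nRT/(V − nb) − a n²/V²
nRT/(V − nb) = (3.77)(0.08314)(634)/(4.179 − 3.77×0.05517) = 198.72/3.9710 = 50.043 bar
a n²/V² = (6.300)(3.77)²/(4.179)² = 5.1272 bar
P = 50.043 − 5.1272 = 44.92 bar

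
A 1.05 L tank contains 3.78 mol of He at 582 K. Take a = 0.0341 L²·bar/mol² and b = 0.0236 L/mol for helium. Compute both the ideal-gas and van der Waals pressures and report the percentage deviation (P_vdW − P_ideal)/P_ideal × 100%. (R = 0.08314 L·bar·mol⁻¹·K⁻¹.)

9.03 %

Ideal: P_ideal = nRT/V = (3.78)(0.08314)(582)/1.05 = 174.195 bar
vdW: P = nRT/(V − nb) − a n²/V² = 182.905/0.960792 − 0.487234/1.10250 = 190.369 − 0.441936 = 189.927 bar
% deviation = (189.927 − 174.195)/174.195 × 100% = 9.03%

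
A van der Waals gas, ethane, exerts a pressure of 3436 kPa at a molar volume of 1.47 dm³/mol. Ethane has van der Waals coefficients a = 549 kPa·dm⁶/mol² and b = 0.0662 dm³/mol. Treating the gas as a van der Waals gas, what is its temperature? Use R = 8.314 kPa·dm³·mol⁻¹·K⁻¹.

T ≈ 623.1 K

T = (P + a/V_m²)(V_m − b)/R
P + a/V_m² = 3436 + 549/(1.47)² = 3690.1 kPa
V_m − b = 1.47 − 0.0662 = 1.4038 dm³/mol
T = (3690.1)(1.4038)/8.314 = 623.1 K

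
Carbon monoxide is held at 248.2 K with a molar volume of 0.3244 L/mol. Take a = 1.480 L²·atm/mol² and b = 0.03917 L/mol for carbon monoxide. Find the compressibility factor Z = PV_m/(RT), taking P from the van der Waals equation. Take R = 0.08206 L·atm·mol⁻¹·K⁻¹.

Z ≈ 0.9133

P = RT/(V_m − b) − a/V_m² = (0.08206)(248.2)/(0.3244 − 0.03917) − 1.480/(0.3244)²
  = 20.367/0.28523 − 14.064 = 71.406 − 14.064 = 57.342 atm
Z = PV_m/(RT) = (57.342)(0.3244)/((0.08206)(248.2)) = 18.602/20.367 = 0.9133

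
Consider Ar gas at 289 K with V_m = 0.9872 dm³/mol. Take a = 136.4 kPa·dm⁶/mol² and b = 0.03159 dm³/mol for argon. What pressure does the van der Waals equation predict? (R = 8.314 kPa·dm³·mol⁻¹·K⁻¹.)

P = RT/(V_m − b) − a/V_m²
RT/(V_m − b) = (8.314)(289)/(0.9872 − 0.03159) = 2402.7/0.95561 = 2514.3 kPa
a/V_m² = 136.4/(0.9872)² = 139.96 kPa
P = 2514.3 − 139.96 = 2374 kPa

P ≈ 2374 kPa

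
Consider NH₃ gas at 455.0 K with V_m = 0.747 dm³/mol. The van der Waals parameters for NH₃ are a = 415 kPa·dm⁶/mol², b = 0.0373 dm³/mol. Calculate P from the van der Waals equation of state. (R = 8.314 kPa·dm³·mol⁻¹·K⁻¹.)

P ≈ 4587 kPa

P = RT/(V_m − b) − a/V_m²
RT/(V_m − b) = (8.314)(455.0)/(0.747 − 0.0373) = 3782.9/0.70970 = 5330.3 kPa
a/V_m² = 415/(0.747)² = 743.72 kPa
P = 5330.3 − 743.72 = 4587 kPa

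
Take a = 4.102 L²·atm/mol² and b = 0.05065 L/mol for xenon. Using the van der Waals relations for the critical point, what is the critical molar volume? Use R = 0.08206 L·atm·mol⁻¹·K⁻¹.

V_m,c ≈ 0.1520 L/mol

For a van der Waals gas, V_m,c = 3b.
V_m,c = 3×0.05065 = 0.1520 L/mol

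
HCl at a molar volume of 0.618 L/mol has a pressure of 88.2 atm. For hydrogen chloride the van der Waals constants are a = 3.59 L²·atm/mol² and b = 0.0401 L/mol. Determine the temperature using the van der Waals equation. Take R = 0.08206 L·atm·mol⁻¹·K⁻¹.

T ≈ 687.3 K

T = (P + a/V_m²)(V_m − b)/R
P + a/V_m² = 88.2 + 3.59/(0.618)² = 97.600 atm
V_m − b = 0.618 − 0.0401 = 0.57790 L/mol
T = (97.600)(0.57790)/0.08206 = 687.3 K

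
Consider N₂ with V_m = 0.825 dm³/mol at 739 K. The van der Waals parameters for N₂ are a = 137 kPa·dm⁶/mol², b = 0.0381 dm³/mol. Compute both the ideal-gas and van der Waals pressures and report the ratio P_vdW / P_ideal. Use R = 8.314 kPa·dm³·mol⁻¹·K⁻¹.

P_vdW / P_ideal ≈ 1.021

Ideal: P_ideal = RT/V_m = (8.314)(739)/0.825 = 7447.33 kPa
vdW: P = RT/(V_m − b) − a/V_m² = 6144.05/0.786900 − 137/0.680625 = 7807.92 − 201.286 = 7606.63 kPa
Ratio = 7606.63/7447.33 = 1.021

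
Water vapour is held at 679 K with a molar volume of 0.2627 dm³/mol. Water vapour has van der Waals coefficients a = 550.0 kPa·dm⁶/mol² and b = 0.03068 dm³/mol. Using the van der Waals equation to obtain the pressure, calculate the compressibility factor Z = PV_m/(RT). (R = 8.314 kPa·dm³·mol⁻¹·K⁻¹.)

P = RT/(V_m − b) − a/V_m² = (8.314)(679)/(0.2627 − 0.03068) − 550.0/(0.2627)²
  = 5645.2/0.23202 − 7969.7 = 24331 − 7969.7 = 16361 kPa
Z = PV_m/(RT) = (16361)(0.2627)/((8.314)(679)) = 4298.0/5645.2 = 0.7614

Z ≈ 0.7614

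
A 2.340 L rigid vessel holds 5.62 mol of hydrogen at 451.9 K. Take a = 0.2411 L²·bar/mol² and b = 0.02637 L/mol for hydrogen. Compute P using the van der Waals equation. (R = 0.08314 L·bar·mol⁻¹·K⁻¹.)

P = nRT/(V − nb) − a n²/V²
nRT/(V − nb) = (5.62)(0.08314)(451.9)/(2.340 − 5.62×0.02637) = 211.15/2.1918 = 96.336 bar
a n²/V² = (0.2411)(5.62)²/(2.340)² = 1.3907 bar
P = 96.336 − 1.3907 = 94.95 bar

P ≈ 94.95 bar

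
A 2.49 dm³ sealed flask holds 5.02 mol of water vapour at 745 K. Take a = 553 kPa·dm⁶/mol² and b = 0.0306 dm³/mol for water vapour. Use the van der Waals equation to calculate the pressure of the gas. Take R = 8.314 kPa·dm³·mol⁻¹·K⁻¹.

P = nRT/(V − nb) − a n²/V²
nRT/(V − nb) = (5.02)(8.314)(745)/(2.49 − 5.02×0.0306) = 31094/2.3364 = 13309 kPa
a n²/V² = (553)(5.02)²/(2.49)² = 2247.7 kPa
P = 13309 − 2247.7 = 11061 kPa

P ≈ 11061 kPa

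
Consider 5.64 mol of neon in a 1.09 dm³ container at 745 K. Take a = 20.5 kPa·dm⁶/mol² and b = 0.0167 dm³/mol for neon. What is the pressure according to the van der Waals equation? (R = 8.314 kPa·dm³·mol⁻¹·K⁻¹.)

P ≈ 34532 kPa

P = nRT/(V − nb) − a n²/V²
nRT/(V − nb) = (5.64)(8.314)(745)/(1.09 − 5.64×0.0167) = 34934/0.99581 = 35081 kPa
a n²/V² = (20.5)(5.64)²/(1.09)² = 548.86 kPa
P = 35081 − 548.86 = 34532 kPa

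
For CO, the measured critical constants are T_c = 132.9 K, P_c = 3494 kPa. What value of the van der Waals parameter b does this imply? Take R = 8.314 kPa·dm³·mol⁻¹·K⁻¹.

b ≈ 0.03953 dm³/mol

From T_c = 8a/(27Rb) and P_c = a/(27b²): b = R T_c/(8 P_c).
b = (8.314)(132.9)/(8×3494) = 1104.9/27952 = 0.03953 dm³/mol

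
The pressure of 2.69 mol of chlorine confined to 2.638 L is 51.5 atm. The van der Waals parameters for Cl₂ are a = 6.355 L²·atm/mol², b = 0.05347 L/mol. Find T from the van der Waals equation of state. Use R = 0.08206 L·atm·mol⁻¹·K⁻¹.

T ≈ 656.6 K

T = (P + a n²/V²)(V − nb)/(nR)
P + a n²/V² = 51.5 + (6.355)(2.69)²/(2.638)² = 58.108 atm
V − nb = 2.638 − (2.69)(0.05347) = 2.4942 L
T = (58.108)(2.4942)/((2.69)(0.08206)) = 656.6 K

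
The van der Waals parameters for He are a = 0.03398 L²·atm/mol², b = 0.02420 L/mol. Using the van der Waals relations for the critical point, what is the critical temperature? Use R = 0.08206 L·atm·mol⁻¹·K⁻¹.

T_c ≈ 5.070 K

For a van der Waals gas, T_c = 8a/(27Rb).
T_c = 8×0.03398/(27×0.08206×0.02420) = 0.27184/0.053618 = 5.070 K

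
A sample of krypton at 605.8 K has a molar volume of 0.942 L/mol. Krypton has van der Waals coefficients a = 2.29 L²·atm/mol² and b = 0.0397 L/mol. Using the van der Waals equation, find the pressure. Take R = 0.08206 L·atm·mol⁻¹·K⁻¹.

P ≈ 52.51 atm

P = RT/(V_m − b) − a/V_m²
RT/(V_m − b) = (0.08206)(605.8)/(0.942 − 0.0397) = 49.712/0.90230 = 55.095 atm
a/V_m² = 2.29/(0.942)² = 2.5807 atm
P = 55.095 − 2.5807 = 52.51 atm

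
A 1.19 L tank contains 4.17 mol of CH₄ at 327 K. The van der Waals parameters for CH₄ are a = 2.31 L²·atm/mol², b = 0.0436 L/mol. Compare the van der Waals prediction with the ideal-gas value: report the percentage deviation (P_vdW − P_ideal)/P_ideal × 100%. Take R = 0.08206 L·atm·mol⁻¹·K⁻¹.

-12.13 %

Ideal: P_ideal = nRT/V = (4.17)(0.08206)(327)/1.19 = 94.0304 atm
vdW: P = nRT/(V − nb) − a n²/V² = 111.896/1.00819 − 40.1684/1.41610 = 110.987 − 28.3655 = 82.622 atm
% deviation = (82.622 − 94.0304)/94.0304 × 100% = -12.13%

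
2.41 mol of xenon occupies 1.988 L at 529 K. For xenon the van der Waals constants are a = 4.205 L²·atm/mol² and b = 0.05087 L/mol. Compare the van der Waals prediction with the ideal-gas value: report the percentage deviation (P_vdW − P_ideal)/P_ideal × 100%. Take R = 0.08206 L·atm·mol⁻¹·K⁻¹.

-5.17 %

Ideal: P_ideal = nRT/V = (2.41)(0.08206)(529)/1.988 = 52.6245 atm
vdW: P = nRT/(V − nb) − a n²/V² = 104.617/1.86540 − 24.4231/3.95214 = 56.0829 − 6.17972 = 49.9032 atm
% deviation = (49.9032 − 52.6245)/52.6245 × 100% = -5.17%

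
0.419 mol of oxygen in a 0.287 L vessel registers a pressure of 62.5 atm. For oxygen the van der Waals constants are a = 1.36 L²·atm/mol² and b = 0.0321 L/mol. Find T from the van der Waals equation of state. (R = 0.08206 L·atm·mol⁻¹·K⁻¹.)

T ≈ 520.3 K

T = (P + a n²/V²)(V − nb)/(nR)
P + a n²/V² = 62.5 + (1.36)(0.419)²/(0.287)² = 65.399 atm
V − nb = 0.287 − (0.419)(0.0321) = 0.27355 L
T = (65.399)(0.27355)/((0.419)(0.08206)) = 520.3 K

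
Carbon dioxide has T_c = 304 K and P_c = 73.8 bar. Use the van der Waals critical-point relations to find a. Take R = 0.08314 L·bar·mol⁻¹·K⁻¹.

a ≈ 3.652 L²·bar/mol²

From T_c = 8a/(27Rb) and P_c = a/(27b²): a = 27 R² T_c²/(64 P_c).
a = 27×(0.08314)²×(304)²/(64×73.8) = 17248/4723.2 = 3.652 L²·bar/mol²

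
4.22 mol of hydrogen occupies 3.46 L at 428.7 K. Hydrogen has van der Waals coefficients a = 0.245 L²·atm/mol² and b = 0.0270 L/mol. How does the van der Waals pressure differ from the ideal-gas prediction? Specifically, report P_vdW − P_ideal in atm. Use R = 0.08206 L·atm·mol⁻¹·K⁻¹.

ΔP ≈ 1.097 atm

Ideal: P_ideal = nRT/V = (4.22)(0.08206)(428.7)/3.46 = 42.9063 atm
vdW: P = nRT/(V − nb) − a n²/V² = 148.456/3.34606 − 4.36306/11.9716 = 44.3674 − 0.364451 = 44.0029 atm
ΔP = 44.0029 − 42.9063 = 1.097 atm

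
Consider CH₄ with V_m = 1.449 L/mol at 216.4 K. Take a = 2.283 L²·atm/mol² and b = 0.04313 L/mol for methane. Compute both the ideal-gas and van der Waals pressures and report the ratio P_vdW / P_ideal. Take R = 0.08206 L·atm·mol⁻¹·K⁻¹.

P_vdW / P_ideal ≈ 0.9420

Ideal: P_ideal = RT/V_m = (0.08206)(216.4)/1.449 = 12.2552 atm
vdW: P = RT/(V_m − b) − a/V_m² = 17.7578/1.40587 − 2.283/2.09960 = 12.6312 − 1.08735 = 11.5439 atm
Ratio = 11.5439/12.2552 = 0.9420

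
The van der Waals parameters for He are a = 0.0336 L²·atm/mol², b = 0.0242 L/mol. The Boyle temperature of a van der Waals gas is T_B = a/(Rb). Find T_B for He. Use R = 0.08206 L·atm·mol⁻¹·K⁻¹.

T_B ≈ 16.92 K

For a van der Waals gas the second virial coefficient B₂ = b − a/(RT) vanishes at T_B = a/(Rb).
T_B = 0.0336/(0.08206×0.0242) = 0.0336/0.0019859 = 16.92 K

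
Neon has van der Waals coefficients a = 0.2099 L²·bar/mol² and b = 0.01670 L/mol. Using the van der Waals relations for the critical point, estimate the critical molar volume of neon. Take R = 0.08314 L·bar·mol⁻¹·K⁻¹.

V_m,c ≈ 0.05010 L/mol

For a van der Waals gas, V_m,c = 3b.
V_m,c = 3×0.01670 = 0.05010 L/mol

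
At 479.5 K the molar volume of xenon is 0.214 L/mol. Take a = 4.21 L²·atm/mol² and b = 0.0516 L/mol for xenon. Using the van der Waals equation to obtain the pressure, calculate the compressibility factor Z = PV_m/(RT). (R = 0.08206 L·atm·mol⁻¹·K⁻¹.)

P = RT/(V_m − b) − a/V_m² = (0.08206)(479.5)/(0.214 − 0.0516) − 4.21/(0.214)²
  = 39.348/0.16240 − 91.929 = 242.29 − 91.929 = 150.36 atm
Z = PV_m/(RT) = (150.36)(0.214)/((0.08206)(479.5)) = 32.177/39.348 = 0.8178

Z ≈ 0.8178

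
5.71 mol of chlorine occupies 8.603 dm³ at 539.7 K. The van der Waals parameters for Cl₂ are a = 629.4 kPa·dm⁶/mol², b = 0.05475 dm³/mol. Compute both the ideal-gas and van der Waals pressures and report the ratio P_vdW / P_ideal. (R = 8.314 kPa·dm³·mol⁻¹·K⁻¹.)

Ideal: P_ideal = nRT/V = (5.71)(8.314)(539.7)/8.603 = 2978.16 kPa
vdW: P = nRT/(V − nb) − a n²/V² = 25621.1/8.29038 − 20521.0/74.0116 = 3090.46 − 277.267 = 2813.19 kPa
Ratio = 2813.19/2978.16 = 0.9446

P_vdW / P_ideal ≈ 0.9446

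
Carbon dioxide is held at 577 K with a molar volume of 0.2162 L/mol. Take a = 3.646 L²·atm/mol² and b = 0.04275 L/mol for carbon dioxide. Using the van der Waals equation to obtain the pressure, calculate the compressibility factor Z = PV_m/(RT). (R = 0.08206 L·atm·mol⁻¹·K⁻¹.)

P = RT/(V_m − b) − a/V_m² = (0.08206)(577)/(0.2162 − 0.04275) − 3.646/(0.2162)²
  = 47.349/0.17345 − 78.002 = 272.98 − 78.002 = 194.98 atm
Z = PV_m/(RT) = (194.98)(0.2162)/((0.08206)(577)) = 42.155/47.349 = 0.8903

Z ≈ 0.8903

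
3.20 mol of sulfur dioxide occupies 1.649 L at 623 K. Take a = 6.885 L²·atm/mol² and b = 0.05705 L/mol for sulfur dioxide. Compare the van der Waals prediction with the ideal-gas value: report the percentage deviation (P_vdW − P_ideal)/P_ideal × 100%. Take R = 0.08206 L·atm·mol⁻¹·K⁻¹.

-13.69 %

Ideal: P_ideal = nRT/V = (3.20)(0.08206)(623)/1.649 = 99.2085 atm
vdW: P = nRT/(V − nb) − a n²/V² = 163.595/1.46644 − 70.5024/2.71920 = 111.559 − 25.9276 = 85.631 atm
% deviation = (85.631 − 99.2085)/99.2085 × 100% = -13.69%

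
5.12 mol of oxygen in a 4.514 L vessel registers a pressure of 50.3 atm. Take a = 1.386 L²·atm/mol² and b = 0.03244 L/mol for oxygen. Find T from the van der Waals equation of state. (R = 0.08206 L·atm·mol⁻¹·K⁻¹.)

T ≈ 539.0 K

T = (P + a n²/V²)(V − nb)/(nR)
P + a n²/V² = 50.3 + (1.386)(5.12)²/(4.514)² = 52.083 atm
V − nb = 4.514 − (5.12)(0.03244) = 4.3479 L
T = (52.083)(4.3479)/((5.12)(0.08206)) = 539.0 K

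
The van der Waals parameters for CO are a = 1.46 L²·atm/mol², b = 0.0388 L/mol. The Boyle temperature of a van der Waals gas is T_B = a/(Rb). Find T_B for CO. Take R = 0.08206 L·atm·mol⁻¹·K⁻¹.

For a van der Waals gas the second virial coefficient B₂ = b − a/(RT) vanishes at T_B = a/(Rb).
T_B = 1.46/(0.08206×0.0388) = 1.46/0.0031839 = 458.6 K

T_B ≈ 458.6 K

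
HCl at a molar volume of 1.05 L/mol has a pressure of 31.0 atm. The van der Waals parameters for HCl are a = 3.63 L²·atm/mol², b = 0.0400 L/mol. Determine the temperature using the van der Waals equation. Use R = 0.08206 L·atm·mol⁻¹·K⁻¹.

T = (P + a/V_m²)(V_m − b)/R
P + a/V_m² = 31.0 + 3.63/(1.05)² = 34.293 atm
V_m − b = 1.05 − 0.0400 = 1.0100 L/mol
T = (34.293)(1.0100)/0.08206 = 422.1 K

T ≈ 422.1 K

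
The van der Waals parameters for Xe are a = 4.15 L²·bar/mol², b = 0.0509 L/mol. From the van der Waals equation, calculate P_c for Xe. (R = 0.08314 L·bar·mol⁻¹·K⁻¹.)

For a van der Waals gas, P_c = a/(27b²).
P_c = 4.15/(27×(0.0509)²) = 4.15/0.069952 = 59.33 bar

P_c ≈ 59.33 bar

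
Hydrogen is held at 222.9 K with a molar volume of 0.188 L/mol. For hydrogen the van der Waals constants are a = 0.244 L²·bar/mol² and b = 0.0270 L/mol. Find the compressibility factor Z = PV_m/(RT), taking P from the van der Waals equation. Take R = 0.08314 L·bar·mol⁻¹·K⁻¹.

P = RT/(V_m − b) − a/V_m² = (0.08314)(222.9)/(0.188 − 0.0270) − 0.244/(0.188)²
  = 18.532/0.16100 − 6.9036 = 115.11 − 6.9036 = 108.21 bar
Z = PV_m/(RT) = (108.21)(0.188)/((0.08314)(222.9)) = 20.343/18.532 = 1.098

Z ≈ 1.098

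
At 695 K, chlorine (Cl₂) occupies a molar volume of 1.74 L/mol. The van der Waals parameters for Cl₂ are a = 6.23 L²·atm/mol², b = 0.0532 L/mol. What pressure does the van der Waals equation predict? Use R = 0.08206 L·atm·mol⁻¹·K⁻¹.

P ≈ 31.75 atm

P = RT/(V_m − b) − a/V_m²
RT/(V_m − b) = (0.08206)(695)/(1.74 − 0.0532) = 57.032/1.6868 = 33.811 atm
a/V_m² = 6.23/(1.74)² = 2.0577 atm
P = 33.811 − 2.0577 = 31.75 atm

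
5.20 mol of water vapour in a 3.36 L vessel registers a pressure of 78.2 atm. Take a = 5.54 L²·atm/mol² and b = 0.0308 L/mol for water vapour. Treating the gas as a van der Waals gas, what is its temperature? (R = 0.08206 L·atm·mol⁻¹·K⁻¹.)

T ≈ 685.9 K

T = (P + a n²/V²)(V − nb)/(nR)
P + a n²/V² = 78.2 + (5.54)(5.20)²/(3.36)² = 91.469 atm
V − nb = 3.36 − (5.20)(0.0308) = 3.1998 L
T = (91.469)(3.1998)/((5.20)(0.08206)) = 685.9 K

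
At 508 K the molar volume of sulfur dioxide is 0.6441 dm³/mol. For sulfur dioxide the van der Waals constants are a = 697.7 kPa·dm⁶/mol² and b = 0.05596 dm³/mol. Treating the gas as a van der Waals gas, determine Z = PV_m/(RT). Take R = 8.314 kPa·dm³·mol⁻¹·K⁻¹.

Z ≈ 0.8387

P = RT/(V_m − b) − a/V_m² = (8.314)(508)/(0.6441 − 0.05596) − 697.7/(0.6441)²
  = 4223.5/0.58814 − 1681.8 = 7181.1 − 1681.8 = 5499.3 kPa
Z = PV_m/(RT) = (5499.3)(0.6441)/((8.314)(508)) = 3542.1/4223.5 = 0.8387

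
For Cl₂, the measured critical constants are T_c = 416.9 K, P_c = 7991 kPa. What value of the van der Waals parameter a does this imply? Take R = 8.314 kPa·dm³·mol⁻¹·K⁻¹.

a ≈ 634.3 kPa·dm⁶/mol²

From T_c = 8a/(27Rb) and P_c = a/(27b²): a = 27 R² T_c²/(64 P_c).
a = 27×(8.314)²×(416.9)²/(64×7991) = 324375164/511424 = 634.3 kPa·dm⁶/mol²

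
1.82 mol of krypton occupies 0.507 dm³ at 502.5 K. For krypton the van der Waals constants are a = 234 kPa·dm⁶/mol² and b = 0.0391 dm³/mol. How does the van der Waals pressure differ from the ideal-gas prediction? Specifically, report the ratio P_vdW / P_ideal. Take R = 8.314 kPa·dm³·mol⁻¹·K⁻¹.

Ideal: P_ideal = nRT/V = (1.82)(8.314)(502.5)/0.507 = 14997.2 kPa
vdW: P = nRT/(V − nb) − a n²/V² = 7603.57/0.435838 − 775.102/0.257049 = 17445.9 − 3015.39 = 14430.5 kPa
Ratio = 14430.5/14997.2 = 0.9622

P_vdW / P_ideal ≈ 0.9622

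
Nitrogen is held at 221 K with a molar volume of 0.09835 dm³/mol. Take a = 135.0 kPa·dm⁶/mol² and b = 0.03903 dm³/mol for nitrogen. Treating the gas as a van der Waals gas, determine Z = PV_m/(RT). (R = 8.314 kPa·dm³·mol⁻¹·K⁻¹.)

P = RT/(V_m − b) − a/V_m² = (8.314)(221)/(0.09835 − 0.03903) − 135.0/(0.09835)²
  = 1837.4/0.059320 − 13957 = 30974 − 13957 = 17017 kPa
Z = PV_m/(RT) = (17017)(0.09835)/((8.314)(221)) = 1673.6/1837.4 = 0.9109

Z ≈ 0.9109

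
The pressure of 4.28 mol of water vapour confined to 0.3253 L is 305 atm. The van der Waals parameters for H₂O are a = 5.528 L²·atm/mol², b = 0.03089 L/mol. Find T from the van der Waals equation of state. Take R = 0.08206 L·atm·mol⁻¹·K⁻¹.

T ≈ 693.8 K

T = (P + a n²/V²)(V − nb)/(nR)
P + a n²/V² = 305 + (5.528)(4.28)²/(0.3253)² = 1261.9 atm
V − nb = 0.3253 − (4.28)(0.03089) = 0.19309 L
T = (1261.9)(0.19309)/((4.28)(0.08206)) = 693.8 K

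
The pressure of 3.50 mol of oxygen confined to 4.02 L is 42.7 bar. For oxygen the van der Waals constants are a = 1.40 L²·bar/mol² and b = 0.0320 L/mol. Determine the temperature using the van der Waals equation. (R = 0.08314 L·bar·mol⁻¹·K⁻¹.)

T ≈ 587.7 K

T = (P + a n²/V²)(V − nb)/(nR)
P + a n²/V² = 42.7 + (1.40)(3.50)²/(4.02)² = 43.761 bar
V − nb = 4.02 − (3.50)(0.0320) = 3.9080 L
T = (43.761)(3.9080)/((3.50)(0.08314)) = 587.7 K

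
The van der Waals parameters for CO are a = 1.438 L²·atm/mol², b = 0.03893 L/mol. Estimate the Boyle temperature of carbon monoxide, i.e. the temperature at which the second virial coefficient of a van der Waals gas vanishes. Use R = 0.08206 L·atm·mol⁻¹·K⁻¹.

For a van der Waals gas the second virial coefficient B₂ = b − a/(RT) vanishes at T_B = a/(Rb).
T_B = 1.438/(0.08206×0.03893) = 1.438/0.0031946 = 450.1 K

T_B ≈ 450.1 K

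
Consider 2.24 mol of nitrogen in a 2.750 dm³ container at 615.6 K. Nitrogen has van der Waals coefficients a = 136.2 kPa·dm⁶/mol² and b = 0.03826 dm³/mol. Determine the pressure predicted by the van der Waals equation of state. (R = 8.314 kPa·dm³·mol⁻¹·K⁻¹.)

P = nRT/(V − nb) − a n²/V²
nRT/(V − nb) = (2.24)(8.314)(615.6)/(2.750 − 2.24×0.03826) = 11465/2.6643 = 4303.2 kPa
a n²/V² = (136.2)(2.24)²/(2.750)² = 90.367 kPa
P = 4303.2 − 90.367 = 4213 kPa

P ≈ 4213 kPa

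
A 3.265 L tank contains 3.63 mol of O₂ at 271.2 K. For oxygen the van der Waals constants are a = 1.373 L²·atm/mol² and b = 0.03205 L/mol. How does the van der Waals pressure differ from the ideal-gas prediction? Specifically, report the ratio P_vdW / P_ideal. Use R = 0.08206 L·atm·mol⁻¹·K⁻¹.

P_vdW / P_ideal ≈ 0.9684

Ideal: P_ideal = nRT/V = (3.63)(0.08206)(271.2)/3.265 = 24.7426 atm
vdW: P = nRT/(V − nb) − a n²/V² = 80.7845/3.14866 − 18.0919/10.6602 = 25.6568 − 1.69714 = 23.9597 atm
Ratio = 23.9597/24.7426 = 0.9684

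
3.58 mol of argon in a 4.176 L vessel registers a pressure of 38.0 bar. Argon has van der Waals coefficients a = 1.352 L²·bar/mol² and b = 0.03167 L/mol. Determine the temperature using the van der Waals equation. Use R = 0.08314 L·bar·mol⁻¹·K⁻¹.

T = (P + a n²/V²)(V − nb)/(nR)
P + a n²/V² = 38.0 + (1.352)(3.58)²/(4.176)² = 38.994 bar
V − nb = 4.176 − (3.58)(0.03167) = 4.0626 L
T = (38.994)(4.0626)/((3.58)(0.08314)) = 532.2 K

T ≈ 532.2 K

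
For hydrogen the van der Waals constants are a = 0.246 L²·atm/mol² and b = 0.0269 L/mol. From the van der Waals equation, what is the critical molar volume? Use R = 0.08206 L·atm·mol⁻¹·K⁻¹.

For a van der Waals gas, V_m,c = 3b.
V_m,c = 3×0.0269 = 0.08070 L/mol

V_m,c ≈ 0.08070 L/mol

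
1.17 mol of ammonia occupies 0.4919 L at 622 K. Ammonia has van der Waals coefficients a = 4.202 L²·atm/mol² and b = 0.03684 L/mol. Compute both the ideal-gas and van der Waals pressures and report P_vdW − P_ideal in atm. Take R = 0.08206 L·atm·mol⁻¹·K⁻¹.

ΔP ≈ -12.11 atm

Ideal: P_ideal = nRT/V = (1.17)(0.08206)(622)/0.4919 = 121.403 atm
vdW: P = nRT/(V − nb) − a n²/V² = 59.7183/0.448797 − 5.75212/0.241966 = 133.063 − 23.7724 = 109.291 atm
ΔP = 109.291 − 121.403 = -12.11 atm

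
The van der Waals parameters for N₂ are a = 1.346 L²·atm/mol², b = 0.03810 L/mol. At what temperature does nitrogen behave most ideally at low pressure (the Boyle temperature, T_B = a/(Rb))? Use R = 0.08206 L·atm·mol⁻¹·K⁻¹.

For a van der Waals gas the second virial coefficient B₂ = b − a/(RT) vanishes at T_B = a/(Rb).
T_B = 1.346/(0.08206×0.03810) = 1.346/0.0031265 = 430.5 K

T_B ≈ 430.5 K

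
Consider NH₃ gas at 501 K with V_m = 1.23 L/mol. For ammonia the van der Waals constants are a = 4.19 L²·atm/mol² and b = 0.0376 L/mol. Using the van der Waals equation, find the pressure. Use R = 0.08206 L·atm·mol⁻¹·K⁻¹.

P = RT/(V_m − b) − a/V_m²
RT/(V_m − b) = (0.08206)(501)/(1.23 − 0.0376) = 41.112/1.1924 = 34.478 atm
a/V_m² = 4.19/(1.23)² = 2.7695 atm
P = 34.478 − 2.7695 = 31.71 atm

P ≈ 31.71 atm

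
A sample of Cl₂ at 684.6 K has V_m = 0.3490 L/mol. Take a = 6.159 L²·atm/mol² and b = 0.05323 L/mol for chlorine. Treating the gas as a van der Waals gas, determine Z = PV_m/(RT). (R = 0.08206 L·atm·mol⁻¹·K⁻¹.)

Z ≈ 0.8658

P = RT/(V_m − b) − a/V_m² = (0.08206)(684.6)/(0.3490 − 0.05323) − 6.159/(0.3490)²
  = 56.178/0.29577 − 50.566 = 189.94 − 50.566 = 139.37 atm
Z = PV_m/(RT) = (139.37)(0.3490)/((0.08206)(684.6)) = 48.640/56.178 = 0.8658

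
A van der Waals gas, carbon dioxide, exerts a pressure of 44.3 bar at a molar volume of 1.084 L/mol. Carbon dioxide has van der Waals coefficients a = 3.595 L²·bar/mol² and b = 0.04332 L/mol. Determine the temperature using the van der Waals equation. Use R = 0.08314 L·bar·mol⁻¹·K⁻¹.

T ≈ 592.8 K

T = (P + a/V_m²)(V_m − b)/R
P + a/V_m² = 44.3 + 3.595/(1.084)² = 47.359 bar
V_m − b = 1.084 − 0.04332 = 1.0407 L/mol
T = (47.359)(1.0407)/0.08314 = 592.8 K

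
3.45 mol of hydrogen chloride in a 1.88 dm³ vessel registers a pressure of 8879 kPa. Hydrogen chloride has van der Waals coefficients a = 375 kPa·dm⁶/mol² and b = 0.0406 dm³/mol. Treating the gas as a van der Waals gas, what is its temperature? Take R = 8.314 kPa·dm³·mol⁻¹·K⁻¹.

T ≈ 615.2 K

T = (P + a n²/V²)(V − nb)/(nR)
P + a n²/V² = 8879 + (375)(3.45)²/(1.88)² = 10142 kPa
V − nb = 1.88 − (3.45)(0.0406) = 1.7399 dm³
T = (10142)(1.7399)/((3.45)(8.314)) = 615.2 K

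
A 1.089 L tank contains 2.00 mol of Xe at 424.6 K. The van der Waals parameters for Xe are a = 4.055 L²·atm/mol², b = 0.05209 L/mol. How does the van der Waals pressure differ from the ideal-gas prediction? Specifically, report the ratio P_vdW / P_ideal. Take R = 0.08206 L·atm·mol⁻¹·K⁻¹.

P_vdW / P_ideal ≈ 0.8920

Ideal: P_ideal = nRT/V = (2.00)(0.08206)(424.6)/1.089 = 63.9902 atm
vdW: P = nRT/(V − nb) − a n²/V² = 69.6854/0.984820 − 16.2200/1.18592 = 70.7595 − 13.6771 = 57.0824 atm
Ratio = 57.0824/63.9902 = 0.8920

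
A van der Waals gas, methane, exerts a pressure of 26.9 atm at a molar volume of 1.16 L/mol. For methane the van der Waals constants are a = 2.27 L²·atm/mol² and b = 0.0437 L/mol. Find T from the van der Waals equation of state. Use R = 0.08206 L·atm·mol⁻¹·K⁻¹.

T = (P + a/V_m²)(V_m − b)/R
P + a/V_m² = 26.9 + 2.27/(1.16)² = 28.587 atm
V_m − b = 1.16 − 0.0437 = 1.1163 L/mol
T = (28.587)(1.1163)/0.08206 = 388.9 K

T ≈ 388.9 K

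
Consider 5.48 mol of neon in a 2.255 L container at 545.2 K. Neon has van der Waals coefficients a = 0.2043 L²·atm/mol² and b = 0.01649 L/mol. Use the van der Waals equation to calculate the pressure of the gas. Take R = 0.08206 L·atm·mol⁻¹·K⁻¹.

P ≈ 112.1 atm

P = nRT/(V − nb) − a n²/V²
nRT/(V − nb) = (5.48)(0.08206)(545.2)/(2.255 − 5.48×0.01649) = 245.17/2.1646 = 113.26 atm
a n²/V² = (0.2043)(5.48)²/(2.255)² = 1.2065 atm
P = 113.26 − 1.2065 = 112.1 atm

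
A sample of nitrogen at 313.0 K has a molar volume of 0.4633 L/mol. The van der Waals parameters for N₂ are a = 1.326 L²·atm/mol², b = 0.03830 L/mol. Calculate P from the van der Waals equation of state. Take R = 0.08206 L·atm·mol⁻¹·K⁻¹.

P = RT/(V_m − b) − a/V_m²
RT/(V_m − b) = (0.08206)(313.0)/(0.4633 − 0.03830) = 25.685/0.42500 = 60.435 atm
a/V_m² = 1.326/(0.4633)² = 6.1776 atm
P = 60.435 − 6.1776 = 54.26 atm

P ≈ 54.26 atm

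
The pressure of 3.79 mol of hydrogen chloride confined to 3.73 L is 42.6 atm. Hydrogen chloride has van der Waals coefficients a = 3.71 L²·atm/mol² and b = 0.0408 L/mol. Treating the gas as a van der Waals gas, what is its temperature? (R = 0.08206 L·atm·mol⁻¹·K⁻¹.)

T ≈ 533.8 K

T = (P + a n²/V²)(V − nb)/(nR)
P + a n²/V² = 42.6 + (3.71)(3.79)²/(3.73)² = 46.430 atm
V − nb = 3.73 − (3.79)(0.0408) = 3.5754 L
T = (46.430)(3.5754)/((3.79)(0.08206)) = 533.8 K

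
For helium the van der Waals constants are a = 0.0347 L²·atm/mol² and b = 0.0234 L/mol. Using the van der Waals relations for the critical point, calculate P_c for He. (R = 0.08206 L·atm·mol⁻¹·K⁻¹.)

P_c ≈ 2.347 atm

For a van der Waals gas, P_c = a/(27b²).
P_c = 0.0347/(27×(0.0234)²) = 0.0347/0.014784 = 2.347 atm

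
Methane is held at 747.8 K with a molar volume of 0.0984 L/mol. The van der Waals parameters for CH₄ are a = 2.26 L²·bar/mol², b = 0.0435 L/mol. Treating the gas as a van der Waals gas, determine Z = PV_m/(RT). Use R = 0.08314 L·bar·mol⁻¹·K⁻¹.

Z ≈ 1.423

P = RT/(V_m − b) − a/V_m² = (0.08314)(747.8)/(0.0984 − 0.0435) − 2.26/(0.0984)²
  = 62.172/0.054900 − 233.41 = 1132.5 − 233.41 = 899.1 bar
Z = PV_m/(RT) = (899.1)(0.0984)/((0.08314)(747.8)) = 88.471/62.172 = 1.423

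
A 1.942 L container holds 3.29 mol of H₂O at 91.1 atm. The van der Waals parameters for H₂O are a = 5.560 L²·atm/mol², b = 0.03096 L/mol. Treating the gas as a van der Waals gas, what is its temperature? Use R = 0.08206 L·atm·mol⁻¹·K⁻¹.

T = (P + a n²/V²)(V − nb)/(nR)
P + a n²/V² = 91.1 + (5.560)(3.29)²/(1.942)² = 107.06 atm
V − nb = 1.942 − (3.29)(0.03096) = 1.8401 L
T = (107.06)(1.8401)/((3.29)(0.08206)) = 729.7 K

T ≈ 729.7 K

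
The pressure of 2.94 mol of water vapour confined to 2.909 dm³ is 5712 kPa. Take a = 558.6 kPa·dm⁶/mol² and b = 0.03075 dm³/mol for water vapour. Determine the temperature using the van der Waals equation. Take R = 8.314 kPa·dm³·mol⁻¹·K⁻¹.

T = (P + a n²/V²)(V − nb)/(nR)
P + a n²/V² = 5712 + (558.6)(2.94)²/(2.909)² = 6282.6 kPa
V − nb = 2.909 − (2.94)(0.03075) = 2.8186 dm³
T = (6282.6)(2.8186)/((2.94)(8.314)) = 724.5 K

T ≈ 724.5 K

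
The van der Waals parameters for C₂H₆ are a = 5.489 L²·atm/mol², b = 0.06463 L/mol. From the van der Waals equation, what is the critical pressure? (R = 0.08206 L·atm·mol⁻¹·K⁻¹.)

For a van der Waals gas, P_c = a/(27b²).
P_c = 5.489/(27×(0.06463)²) = 5.489/0.11278 = 48.67 atm

P_c ≈ 48.67 atm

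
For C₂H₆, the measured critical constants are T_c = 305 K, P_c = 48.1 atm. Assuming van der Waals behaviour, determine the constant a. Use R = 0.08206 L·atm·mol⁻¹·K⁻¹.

a ≈ 5.494 L²·atm/mol²

From T_c = 8a/(27Rb) and P_c = a/(27b²): a = 27 R² T_c²/(64 P_c).
a = 27×(0.08206)²×(305)²/(64×48.1) = 16913/3078.4 = 5.494 L²·atm/mol²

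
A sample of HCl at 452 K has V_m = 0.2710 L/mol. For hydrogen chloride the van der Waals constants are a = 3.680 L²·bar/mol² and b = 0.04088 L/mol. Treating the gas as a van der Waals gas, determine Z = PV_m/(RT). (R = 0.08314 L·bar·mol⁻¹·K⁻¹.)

P = RT/(V_m − b) − a/V_m² = (0.08314)(452)/(0.2710 − 0.04088) − 3.680/(0.2710)²
  = 37.579/0.23012 − 50.108 = 163.30 − 50.108 = 113.19 bar
Z = PV_m/(RT) = (113.19)(0.2710)/((0.08314)(452)) = 30.674/37.579 = 0.8163

Z ≈ 0.8163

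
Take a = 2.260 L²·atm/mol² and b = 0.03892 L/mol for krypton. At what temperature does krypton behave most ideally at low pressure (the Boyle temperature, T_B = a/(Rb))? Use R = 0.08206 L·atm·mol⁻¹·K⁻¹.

For a van der Waals gas the second virial coefficient B₂ = b − a/(RT) vanishes at T_B = a/(Rb).
T_B = 2.260/(0.08206×0.03892) = 2.260/0.0031938 = 707.6 K

T_B ≈ 707.6 K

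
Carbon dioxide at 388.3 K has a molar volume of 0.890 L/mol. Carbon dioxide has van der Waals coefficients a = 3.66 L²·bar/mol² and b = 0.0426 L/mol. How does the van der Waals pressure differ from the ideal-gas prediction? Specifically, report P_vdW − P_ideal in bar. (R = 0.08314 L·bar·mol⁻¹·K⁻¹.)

ΔP ≈ -2.797 bar

Ideal: P_ideal = RT/V_m = (0.08314)(388.3)/0.890 = 36.2733 bar
vdW: P = RT/(V_m − b) − a/V_m² = 32.2833/0.847400 − 3.66/0.792100 = 38.0969 − 4.62063 = 33.4763 bar
ΔP = 33.4763 − 36.2733 = -2.797 bar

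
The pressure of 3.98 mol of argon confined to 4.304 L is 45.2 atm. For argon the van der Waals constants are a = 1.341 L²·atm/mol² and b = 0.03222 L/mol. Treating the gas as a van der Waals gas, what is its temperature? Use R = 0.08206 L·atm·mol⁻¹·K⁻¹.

T = (P + a n²/V²)(V − nb)/(nR)
P + a n²/V² = 45.2 + (1.341)(3.98)²/(4.304)² = 46.347 atm
V − nb = 4.304 − (3.98)(0.03222) = 4.1758 L
T = (46.347)(4.1758)/((3.98)(0.08206)) = 592.6 K

T ≈ 592.6 K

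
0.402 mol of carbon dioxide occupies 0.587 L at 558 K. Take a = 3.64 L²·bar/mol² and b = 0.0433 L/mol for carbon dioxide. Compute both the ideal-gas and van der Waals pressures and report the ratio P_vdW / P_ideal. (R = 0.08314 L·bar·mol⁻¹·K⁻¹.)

P_vdW / P_ideal ≈ 0.9768

Ideal: P_ideal = nRT/V = (0.402)(0.08314)(558)/0.587 = 31.7711 bar
vdW: P = nRT/(V − nb) − a n²/V² = 18.6496/0.569593 − 0.588239/0.344569 = 32.7420 − 1.70717 = 31.0348 bar
Ratio = 31.0348/31.7711 = 0.9768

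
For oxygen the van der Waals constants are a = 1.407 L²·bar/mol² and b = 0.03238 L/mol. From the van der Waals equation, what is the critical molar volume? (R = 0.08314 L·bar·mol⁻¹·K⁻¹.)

For a van der Waals gas, V_m,c = 3b.
V_m,c = 3×0.03238 = 0.09714 L/mol

V_m,c ≈ 0.09714 L/mol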